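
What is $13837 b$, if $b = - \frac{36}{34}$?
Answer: $- \frac{249066}{17} \approx -14651.0$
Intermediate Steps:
$b = - \frac{18}{17}$ ($b = \left(-36\right) \frac{1}{34} = - \frac{18}{17} \approx -1.0588$)
$13837 b = 13837 \left(- \frac{18}{17}\right) = - \frac{249066}{17}$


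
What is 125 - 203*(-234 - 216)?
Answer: 91475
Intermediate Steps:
125 - 203*(-234 - 216) = 125 - 203*(-450) = 125 + 91350 = 91475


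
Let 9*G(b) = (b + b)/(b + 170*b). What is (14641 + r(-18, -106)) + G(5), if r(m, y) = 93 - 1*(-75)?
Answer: 22791053/1539 ≈ 14809.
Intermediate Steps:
r(m, y) = 168 (r(m, y) = 93 + 75 = 168)
G(b) = 2/1539 (G(b) = ((b + b)/(b + 170*b))/9 = ((2*b)/((171*b)))/9 = ((2*b)*(1/(171*b)))/9 = (1/9)*(2/171) = 2/1539)
(14641 + r(-18, -106)) + G(5) = (14641 + 168) + 2/1539 = 14809 + 2/1539 = 22791053/1539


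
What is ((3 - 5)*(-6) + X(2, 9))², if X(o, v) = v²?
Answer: 8649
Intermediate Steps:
((3 - 5)*(-6) + X(2, 9))² = ((3 - 5)*(-6) + 9²)² = (-2*(-6) + 81)² = (12 + 81)² = 93² = 8649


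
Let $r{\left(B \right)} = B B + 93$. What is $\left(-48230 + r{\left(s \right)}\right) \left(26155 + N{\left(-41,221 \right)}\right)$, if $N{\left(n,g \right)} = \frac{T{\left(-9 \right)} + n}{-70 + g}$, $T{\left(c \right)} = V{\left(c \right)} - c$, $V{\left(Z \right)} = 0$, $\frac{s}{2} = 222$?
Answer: $\frac{588452627627}{151} \approx 3.897 \cdot 10^{9}$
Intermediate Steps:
$s = 444$ ($s = 2 \cdot 222 = 444$)
$T{\left(c \right)} = - c$ ($T{\left(c \right)} = 0 - c = - c$)
$r{\left(B \right)} = 93 + B^{2}$ ($r{\left(B \right)} = B^{2} + 93 = 93 + B^{2}$)
$N{\left(n,g \right)} = \frac{9 + n}{-70 + g}$ ($N{\left(n,g \right)} = \frac{\left(-1\right) \left(-9\right) + n}{-70 + g} = \frac{9 + n}{-70 + g}$)
$\left(-48230 + r{\left(s \right)}\right) \left(26155 + N{\left(-41,221 \right)}\right) = \left(-48230 + \left(93 + 444^{2}\right)\right) \left(26155 + \frac{9 - 41}{-70 + 221}\right) = \left(-48230 + \left(93 + 197136\right)\right) \left(26155 + \frac{1}{151} \left(-32\right)\right) = \left(-48230 + 197229\right) \left(26155 + \frac{1}{151} \left(-32\right)\right) = 148999 \left(26155 - \frac{32}{151}\right) = 148999 \cdot \frac{3949373}{151} = \frac{588452627627}{151}$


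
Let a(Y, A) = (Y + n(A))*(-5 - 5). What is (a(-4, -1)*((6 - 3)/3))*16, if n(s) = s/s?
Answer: 480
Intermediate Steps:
n(s) = 1
a(Y, A) = -10 - 10*Y (a(Y, A) = (Y + 1)*(-5 - 5) = (1 + Y)*(-10) = -10 - 10*Y)
(a(-4, -1)*((6 - 3)/3))*16 = ((-10 - 10*(-4))*((6 - 3)/3))*16 = ((-10 + 40)*((⅓)*3))*16 = (30*1)*16 = 30*16 = 480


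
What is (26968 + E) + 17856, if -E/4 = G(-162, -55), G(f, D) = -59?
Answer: 45060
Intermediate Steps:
E = 236 (E = -4*(-59) = 236)
(26968 + E) + 17856 = (26968 + 236) + 17856 = 27204 + 17856 = 45060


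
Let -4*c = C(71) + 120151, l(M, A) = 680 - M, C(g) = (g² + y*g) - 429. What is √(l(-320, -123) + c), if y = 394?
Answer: I*√148737/2 ≈ 192.83*I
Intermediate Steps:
C(g) = -429 + g² + 394*g (C(g) = (g² + 394*g) - 429 = -429 + g² + 394*g)
c = -152737/4 (c = -((-429 + 71² + 394*71) + 120151)/4 = -((-429 + 5041 + 27974) + 120151)/4 = -(32586 + 120151)/4 = -¼*152737 = -152737/4 ≈ -38184.)
√(l(-320, -123) + c) = √((680 - 1*(-320)) - 152737/4) = √((680 + 320) - 152737/4) = √(1000 - 152737/4) = √(-148737/4) = I*√148737/2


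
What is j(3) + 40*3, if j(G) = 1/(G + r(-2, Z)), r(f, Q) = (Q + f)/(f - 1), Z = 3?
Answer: 963/8 ≈ 120.38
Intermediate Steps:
r(f, Q) = (Q + f)/(-1 + f)
j(G) = 1/(-1/3 + G) (j(G) = 1/(G + (3 - 2)/(-1 - 2)) = 1/(G + 1/(-3)) = 1/(G - 1/3*1) = 1/(G - 1/3) = 1/(-1/3 + G))
j(3) + 40*3 = 3/(-1 + 3*3) + 40*3 = 3/(-1 + 9) + 120 = 3/8 + 120 = 963/8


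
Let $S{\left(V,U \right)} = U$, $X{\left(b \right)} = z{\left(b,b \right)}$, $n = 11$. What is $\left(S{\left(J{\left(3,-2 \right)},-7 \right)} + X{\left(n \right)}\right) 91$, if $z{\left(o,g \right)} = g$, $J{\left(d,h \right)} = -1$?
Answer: $364$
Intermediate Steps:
$X{\left(b \right)} = b$
$\left(S{\left(J{\left(3,-2 \right)},-7 \right)} + X{\left(n \right)}\right) 91 = \left(-7 + 11\right) 91 = 4 \cdot 91 = 364$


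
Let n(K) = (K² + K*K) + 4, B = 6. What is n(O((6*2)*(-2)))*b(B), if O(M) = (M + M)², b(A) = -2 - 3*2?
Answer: -84934688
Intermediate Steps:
b(A) = -8 (b(A) = -2 - 6 = -8)
O(M) = 4*M² (O(M) = (2*M)² = 4*M²)
n(K) = 4 + 2*K² (n(K) = (K² + K²) + 4 = 2*K² + 4 = 4 + 2*K²)
n(O((6*2)*(-2)))*b(B) = (4 + 2*(4*((6*2)*(-2))²)²)*(-8) = (4 + 2*(4*(12*(-2))²)²)*(-8) = (4 + 2*(4*(-24)²)²)*(-8) = (4 + 2*(4*576)²)*(-8) = (4 + 2*2304²)*(-8) = (4 + 2*5308416)*(-8) = (4 + 10616832)*(-8) = 10616836*(-8) = -84934688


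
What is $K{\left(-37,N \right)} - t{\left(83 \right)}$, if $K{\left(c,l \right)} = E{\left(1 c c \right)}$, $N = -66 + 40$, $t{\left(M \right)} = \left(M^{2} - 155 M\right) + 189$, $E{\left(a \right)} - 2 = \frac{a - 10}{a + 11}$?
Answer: $\frac{2663393}{460} \approx 5790.0$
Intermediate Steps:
$E{\left(a \right)} = 2 + \frac{-10 + a}{11 + a}$ ($E{\left(a \right)} = 2 + \frac{a - 10}{a + 11} = 2 + \frac{-10 + a}{11 + a}$)
$t{\left(M \right)} = 189 + M^{2} - 155 M$
$N = -26$
$K{\left(c,l \right)} = \frac{3 \left(4 + c^{2}\right)}{11 + c^{2}}$ ($K{\left(c,l \right)} = \frac{3 \left(4 + 1 c c\right)}{11 + 1 c c} = \frac{3 \left(4 + c c\right)}{11 + c c} = \frac{3 \left(4 + c^{2}\right)}{11 + c^{2}}$)
$K{\left(-37,N \right)} - t{\left(83 \right)} = \frac{3 \left(4 + \left(-37\right)^{2}\right)}{11 + \left(-37\right)^{2}} - \left(189 + 83^{2} - 12865\right) = \frac{3 \left(4 + 1369\right)}{11 + 1369} - \left(189 + 6889 - 12865\right) = 3 \cdot \frac{1}{1380} \cdot 1373 - -5787 = 3 \cdot \frac{1}{1380} \cdot 1373 + 5787 = \frac{1373}{460} + 5787 = \frac{2663393}{460}$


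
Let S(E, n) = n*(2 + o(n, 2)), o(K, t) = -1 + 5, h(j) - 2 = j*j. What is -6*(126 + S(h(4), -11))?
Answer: -360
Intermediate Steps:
h(j) = 2 + j**2 (h(j) = 2 + j*j = 2 + j**2)
o(K, t) = 4
S(E, n) = 6*n (S(E, n) = n*(2 + 4) = n*6 = 6*n)
-6*(126 + S(h(4), -11)) = -6*(126 + 6*(-11)) = -6*(126 - 66) = -6*60 = -360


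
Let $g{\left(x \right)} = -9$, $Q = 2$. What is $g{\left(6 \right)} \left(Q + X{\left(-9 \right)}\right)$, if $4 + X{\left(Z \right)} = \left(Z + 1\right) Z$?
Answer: $-630$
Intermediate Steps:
$X{\left(Z \right)} = -4 + Z \left(1 + Z\right)$ ($X{\left(Z \right)} = -4 + \left(Z + 1\right) Z = -4 + \left(1 + Z\right) Z = -4 + Z \left(1 + Z\right)$)
$g{\left(6 \right)} \left(Q + X{\left(-9 \right)}\right) = - 9 \left(2 - \left(13 - 81\right)\right) = - 9 \left(2 - -68\right) = - 9 \left(2 + 68\right) = \left(-9\right) 70 = -630$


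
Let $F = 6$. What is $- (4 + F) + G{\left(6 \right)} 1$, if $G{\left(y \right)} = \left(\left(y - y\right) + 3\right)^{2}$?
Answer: $-1$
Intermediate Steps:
$G{\left(y \right)} = 9$ ($G{\left(y \right)} = \left(0 + 3\right)^{2} = 3^{2} = 9$)
$- (4 + F) + G{\left(6 \right)} 1 = - (4 + 6) + 9 \cdot 1 = \left(-1\right) 10 + 9 = -10 + 9 = -1$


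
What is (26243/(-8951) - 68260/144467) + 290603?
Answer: 375781345529810/1293124117 ≈ 2.9060e+5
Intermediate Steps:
(26243/(-8951) - 68260/144467) + 290603 = (26243*(-1/8951) - 68260*1/144467) + 290603 = (-26243/8951 - 68260/144467) + 290603 = -4402242741/1293124117 + 290603 = 375781345529810/1293124117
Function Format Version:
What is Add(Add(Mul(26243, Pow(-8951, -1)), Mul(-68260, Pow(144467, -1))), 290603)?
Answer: Rational(375781345529810, 1293124117) ≈ 2.9060e+5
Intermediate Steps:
Add(Add(Mul(26243, Pow(-8951, -1)), Mul(-68260, Pow(144467, -1))), 290603) = Add(Add(Mul(26243, Rational(-1, 8951)), Mul(-68260, Rational(1, 144467))), 290603) = Add(Add(Rational(-26243, 8951), Rational(-68260, 144467)), 290603) = Add(Rational(-4402242741, 1293124117), 290603) = Rational(375781345529810, 1293124117)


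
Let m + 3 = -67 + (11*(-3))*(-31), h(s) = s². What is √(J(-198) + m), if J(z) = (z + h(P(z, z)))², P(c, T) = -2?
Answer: √38589 ≈ 196.44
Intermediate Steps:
J(z) = (4 + z)² (J(z) = (z + (-2)²)² = (z + 4)² = (4 + z)²)
m = 953 (m = -3 + (-67 + (11*(-3))*(-31)) = -3 + (-67 - 33*(-31)) = -3 + (-67 + 1023) = -3 + 956 = 953)
√(J(-198) + m) = √((4 - 198)² + 953) = √((-194)² + 953) = √(37636 + 953) = √38589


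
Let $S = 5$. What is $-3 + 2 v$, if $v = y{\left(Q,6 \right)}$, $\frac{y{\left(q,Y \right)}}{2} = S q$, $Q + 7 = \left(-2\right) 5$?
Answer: $-343$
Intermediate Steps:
$Q = -17$ ($Q = -7 - 10 = -17$)
$y{\left(q,Y \right)} = 10 q$ ($y{\left(q,Y \right)} = 2 \cdot 5 q = 10 q$)
$v = -170$ ($v = 10 \left(-17\right) = -170$)
$-3 + 2 v = -3 + 2 \left(-170\right) = -3 - 340 = -343$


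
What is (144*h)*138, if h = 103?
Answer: 2046816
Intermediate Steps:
(144*h)*138 = (144*103)*138 = 14832*138 = 2046816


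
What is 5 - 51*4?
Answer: -199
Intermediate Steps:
5 - 51*4 = 5 - 204 = -199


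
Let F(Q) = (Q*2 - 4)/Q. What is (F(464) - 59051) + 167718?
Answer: 12605603/116 ≈ 1.0867e+5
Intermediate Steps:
F(Q) = (-4 + 2*Q)/Q (F(Q) = (2*Q - 4)/Q = (-4 + 2*Q)/Q)
(F(464) - 59051) + 167718 = ((2 - 4/464) - 59051) + 167718 = ((2 - 4*1/464) - 59051) + 167718 = ((2 - 1/116) - 59051) + 167718 = (231/116 - 59051) + 167718 = -6849685/116 + 167718 = 12605603/116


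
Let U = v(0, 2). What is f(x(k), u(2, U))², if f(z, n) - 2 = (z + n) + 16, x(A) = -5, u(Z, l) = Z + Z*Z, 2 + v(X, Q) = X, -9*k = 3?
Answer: 361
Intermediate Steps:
k = -⅓ (k = -⅑*3 = -⅓ ≈ -0.33333)
v(X, Q) = -2 + X
U = -2 (U = -2 + 0 = -2)
u(Z, l) = Z + Z²
f(z, n) = 18 + n + z (f(z, n) = 2 + ((z + n) + 16) = 2 + ((n + z) + 16) = 2 + (16 + n + z) = 18 + n + z)
f(x(k), u(2, U))² = (18 + 2*(1 + 2) - 5)² = (18 + 2*3 - 5)² = (18 + 6 - 5)² = 19² = 361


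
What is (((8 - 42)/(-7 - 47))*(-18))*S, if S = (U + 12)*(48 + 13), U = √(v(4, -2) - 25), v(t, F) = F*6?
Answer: -8296 - 2074*I*√37/3 ≈ -8296.0 - 4205.2*I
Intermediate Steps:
v(t, F) = 6*F
U = I*√37 (U = √(6*(-2) - 25) = √(-12 - 25) = √(-37) = I*√37 ≈ 6.0828*I)
S = 732 + 61*I*√37 (S = (I*√37 + 12)*(48 + 13) = (12 + I*√37)*61 = 732 + 61*I*√37 ≈ 732.0 + 371.05*I)
(((8 - 42)/(-7 - 47))*(-18))*S = (((8 - 42)/(-7 - 47))*(-18))*(732 + 61*I*√37) = (-34/(-54)*(-18))*(732 + 61*I*√37) = (-34*(-1/54)*(-18))*(732 + 61*I*√37) = ((17/27)*(-18))*(732 + 61*I*√37) = -34*(732 + 61*I*√37)/3 = -8296 - 2074*I*√37/3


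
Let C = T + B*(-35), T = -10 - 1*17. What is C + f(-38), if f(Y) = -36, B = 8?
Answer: -343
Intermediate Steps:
T = -27 (T = -10 - 17 = -27)
C = -307 (C = -27 + 8*(-35) = -27 - 280 = -307)
C + f(-38) = -307 - 36 = -343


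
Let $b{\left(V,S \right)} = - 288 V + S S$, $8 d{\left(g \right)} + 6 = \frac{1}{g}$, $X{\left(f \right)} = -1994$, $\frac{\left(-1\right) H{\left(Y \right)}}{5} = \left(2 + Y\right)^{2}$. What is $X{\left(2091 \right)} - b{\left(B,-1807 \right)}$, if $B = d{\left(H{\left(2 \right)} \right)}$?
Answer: $- \frac{65349189}{20} \approx -3.2675 \cdot 10^{6}$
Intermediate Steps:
$H{\left(Y \right)} = - 5 \left(2 + Y\right)^{2}$
$d{\left(g \right)} = - \frac{3}{4} + \frac{1}{8 g}$
$B = - \frac{481}{640}$ ($B = \frac{1 - 6 \left(- 5 \left(2 + 2\right)^{2}\right)}{8 \left(- 5 \left(2 + 2\right)^{2}\right)} = \frac{1 - 6 \left(- 5 \cdot 4^{2}\right)}{8 \left(- 5 \cdot 4^{2}\right)} = \frac{1 - 6 \left(\left(-5\right) 16\right)}{8 \left(\left(-5\right) 16\right)} = \frac{1 - -480}{8 \left(-80\right)} = \frac{1}{8} \left(- \frac{1}{80}\right) \left(1 + 480\right) = \frac{1}{8} \left(- \frac{1}{80}\right) 481 = - \frac{481}{640} \approx -0.75156$)
$b{\left(V,S \right)} = S^{2} - 288 V$ ($b{\left(V,S \right)} = - 288 V + S^{2} = S^{2} - 288 V$)
$X{\left(2091 \right)} - b{\left(B,-1807 \right)} = -1994 - \left(\left(-1807\right)^{2} - - \frac{4329}{20}\right) = -1994 - \left(3265249 + \frac{4329}{20}\right) = -1994 - \frac{65309309}{20} = - \frac{65349189}{20}$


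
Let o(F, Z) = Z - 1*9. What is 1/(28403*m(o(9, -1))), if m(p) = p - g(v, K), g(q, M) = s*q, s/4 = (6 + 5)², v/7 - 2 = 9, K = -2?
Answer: -1/1058807034 ≈ -9.4446e-10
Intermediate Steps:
v = 77 (v = 14 + 7*9 = 14 + 63 = 77)
o(F, Z) = -9 + Z (o(F, Z) = Z - 9 = -9 + Z)
s = 484 (s = 4*(6 + 5)² = 4*11² = 4*121 = 484)
g(q, M) = 484*q
m(p) = -37268 + p (m(p) = p - 484*77 = p - 1*37268 = p - 37268 = -37268 + p)
1/(28403*m(o(9, -1))) = 1/(28403*(-37268 + (-9 - 1))) = 1/(28403*(-37268 - 10)) = (1/28403)/(-37278) = (1/28403)*(-1/37278) = -1/1058807034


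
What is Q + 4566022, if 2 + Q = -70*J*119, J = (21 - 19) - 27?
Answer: 4774270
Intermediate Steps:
J = -25 (J = 2 - 27 = -25)
Q = 208248 (Q = -2 - 70*(-25)*119 = -2 + 1750*119 = -2 + 208250 = 208248)
Q + 4566022 = 208248 + 4566022 = 4774270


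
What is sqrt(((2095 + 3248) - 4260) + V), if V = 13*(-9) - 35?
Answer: 7*sqrt(19) ≈ 30.512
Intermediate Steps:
V = -152 (V = -117 - 35 = -152)
sqrt(((2095 + 3248) - 4260) + V) = sqrt(((2095 + 3248) - 4260) - 152) = sqrt((5343 - 4260) - 152) = sqrt(1083 - 152) = sqrt(931) = 7*sqrt(19)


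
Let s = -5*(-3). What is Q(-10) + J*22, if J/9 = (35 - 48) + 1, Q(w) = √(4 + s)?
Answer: -2376 + √19 ≈ -2371.6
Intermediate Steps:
s = 15
Q(w) = √19 (Q(w) = √(4 + 15) = √19)
J = -108 (J = 9*((35 - 48) + 1) = 9*(-13 + 1) = 9*(-12) = -108)
Q(-10) + J*22 = √19 - 108*22 = √19 - 2376 = -2376 + √19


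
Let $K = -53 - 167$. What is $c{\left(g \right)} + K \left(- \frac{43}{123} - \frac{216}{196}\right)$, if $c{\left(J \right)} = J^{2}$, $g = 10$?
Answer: $\frac{2527480}{6027} \approx 419.36$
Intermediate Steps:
$K = -220$ ($K = -53 - 167 = -220$)
$c{\left(g \right)} + K \left(- \frac{43}{123} - \frac{216}{196}\right) = 10^{2} - 220 \left(- \frac{43}{123} - \frac{216}{196}\right) = 100 - 220 \left(\left(-43\right) \frac{1}{123} - \frac{54}{49}\right) = 100 - 220 \left(- \frac{43}{123} - \frac{54}{49}\right) = 100 - - \frac{1924780}{6027} = 100 + \frac{1924780}{6027} = \frac{2527480}{6027}$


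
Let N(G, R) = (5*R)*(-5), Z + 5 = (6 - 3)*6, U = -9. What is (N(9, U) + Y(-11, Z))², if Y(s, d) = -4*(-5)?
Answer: 60025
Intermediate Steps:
Z = 13 (Z = -5 + (6 - 3)*6 = -5 + 3*6 = -5 + 18 = 13)
N(G, R) = -25*R
Y(s, d) = 20
(N(9, U) + Y(-11, Z))² = (-25*(-9) + 20)² = (225 + 20)² = 245² = 60025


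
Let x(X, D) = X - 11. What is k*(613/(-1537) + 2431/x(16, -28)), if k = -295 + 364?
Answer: 257603358/7685 ≈ 33520.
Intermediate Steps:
k = 69
x(X, D) = -11 + X
k*(613/(-1537) + 2431/x(16, -28)) = 69*(613/(-1537) + 2431/(-11 + 16)) = 69*(613*(-1/1537) + 2431/5) = 69*(-613/1537 + 2431*(⅕)) = 69*(-613/1537 + 2431/5) = 69*(3733382/7685) = 257603358/7685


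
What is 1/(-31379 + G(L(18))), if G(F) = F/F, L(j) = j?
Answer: -1/31378 ≈ -3.1869e-5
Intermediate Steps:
G(F) = 1
1/(-31379 + G(L(18))) = 1/(-31379 + 1) = 1/(-31378) = -1/31378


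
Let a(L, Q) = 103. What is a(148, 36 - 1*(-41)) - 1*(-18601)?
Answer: 18704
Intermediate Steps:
a(148, 36 - 1*(-41)) - 1*(-18601) = 103 - 1*(-18601) = 103 + 18601 = 18704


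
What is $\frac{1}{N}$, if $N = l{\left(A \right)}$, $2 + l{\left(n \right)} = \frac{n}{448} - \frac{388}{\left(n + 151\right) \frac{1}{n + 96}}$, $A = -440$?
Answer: $- \frac{16184}{7522695} \approx -0.0021514$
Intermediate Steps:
$l{\left(n \right)} = -2 + \frac{n}{448} - \frac{388 \left(96 + n\right)}{151 + n}$ ($l{\left(n \right)} = -2 + \left(\frac{n}{448} - \frac{388}{\left(n + 151\right) \frac{1}{n + 96}}\right) = -2 + \left(n \frac{1}{448} - \frac{388}{\left(151 + n\right) \frac{1}{96 + n}}\right) = -2 + \left(\frac{n}{448} - \frac{388}{\frac{1}{96 + n} \left(151 + n\right)}\right) = -2 + \left(\frac{n}{448} - 388 \frac{96 + n}{151 + n}\right) = -2 + \left(\frac{n}{448} - \frac{388 \left(96 + n\right)}{151 + n}\right) = -2 + \frac{n}{448} - \frac{388 \left(96 + n\right)}{151 + n}$)
$N = - \frac{7522695}{16184}$ ($N = \frac{-16822400 + \left(-440\right)^{2} - -76810360}{448 \left(151 - 440\right)} = \frac{-16822400 + 193600 + 76810360}{448 \left(-289\right)} = \frac{1}{448} \left(- \frac{1}{289}\right) 60181560 = - \frac{7522695}{16184} \approx -464.82$)
$\frac{1}{N} = \frac{1}{- \frac{7522695}{16184}} = - \frac{16184}{7522695}$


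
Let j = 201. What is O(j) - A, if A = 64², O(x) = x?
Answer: -3895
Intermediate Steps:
A = 4096
O(j) - A = 201 - 1*4096 = 201 - 4096 = -3895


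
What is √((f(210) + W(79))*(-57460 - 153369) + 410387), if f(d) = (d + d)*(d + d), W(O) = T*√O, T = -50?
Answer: √(-37189825213 + 10541450*√79) ≈ 1.926e+5*I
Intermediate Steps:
W(O) = -50*√O
f(d) = 4*d² (f(d) = (2*d)*(2*d) = 4*d²)
√((f(210) + W(79))*(-57460 - 153369) + 410387) = √((4*210² - 50*√79)*(-57460 - 153369) + 410387) = √((4*44100 - 50*√79)*(-210829) + 410387) = √((176400 - 50*√79)*(-210829) + 410387) = √((-37190235600 + 10541450*√79) + 410387) = √(-37189825213 + 10541450*√79)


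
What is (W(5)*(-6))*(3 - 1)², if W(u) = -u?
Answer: 120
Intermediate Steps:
(W(5)*(-6))*(3 - 1)² = (-1*5*(-6))*(3 - 1)² = -5*(-6)*2² = 30*4 = 120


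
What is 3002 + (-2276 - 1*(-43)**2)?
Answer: -1123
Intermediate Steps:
3002 + (-2276 - 1*(-43)**2) = 3002 + (-2276 - 1*1849) = 3002 + (-2276 - 1849) = 3002 - 4125 = -1123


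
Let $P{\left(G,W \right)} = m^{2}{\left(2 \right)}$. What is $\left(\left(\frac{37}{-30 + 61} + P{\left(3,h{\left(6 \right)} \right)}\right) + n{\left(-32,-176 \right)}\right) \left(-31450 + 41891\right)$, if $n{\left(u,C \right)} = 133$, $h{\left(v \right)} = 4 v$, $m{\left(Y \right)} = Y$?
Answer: $\frac{44729244}{31} \approx 1.4429 \cdot 10^{6}$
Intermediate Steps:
$P{\left(G,W \right)} = 4$ ($P{\left(G,W \right)} = 2^{2} = 4$)
$\left(\left(\frac{37}{-30 + 61} + P{\left(3,h{\left(6 \right)} \right)}\right) + n{\left(-32,-176 \right)}\right) \left(-31450 + 41891\right) = \left(\left(\frac{37}{-30 + 61} + 4\right) + 133\right) \left(-31450 + 41891\right) = \left(\left(\frac{37}{31} + 4\right) + 133\right) 10441 = \left(\frac{161}{31} + 133\right) 10441 = \frac{4284}{31} \cdot 10441 = \frac{44729244}{31}$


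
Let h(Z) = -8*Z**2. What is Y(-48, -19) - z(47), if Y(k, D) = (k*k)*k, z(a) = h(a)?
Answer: -92920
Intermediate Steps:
z(a) = -8*a**2
Y(k, D) = k**3 (Y(k, D) = k**2*k = k**3)
Y(-48, -19) - z(47) = (-48)**3 - (-8)*47**2 = -110592 - (-8)*2209 = -110592 - 1*(-17672) = -110592 + 17672 = -92920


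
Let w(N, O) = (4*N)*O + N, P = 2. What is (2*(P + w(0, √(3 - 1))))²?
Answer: 16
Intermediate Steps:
w(N, O) = N + 4*N*O (w(N, O) = 4*N*O + N = N + 4*N*O)
(2*(P + w(0, √(3 - 1))))² = (2*(2 + 0*(1 + 4*√(3 - 1))))² = (2*(2 + 0*(1 + 4*√2)))² = (2*(2 + 0))² = (2*2)² = 4² = 16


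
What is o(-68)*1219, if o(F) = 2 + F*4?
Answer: -329130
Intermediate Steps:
o(F) = 2 + 4*F
o(-68)*1219 = (2 + 4*(-68))*1219 = (2 - 272)*1219 = -270*1219 = -329130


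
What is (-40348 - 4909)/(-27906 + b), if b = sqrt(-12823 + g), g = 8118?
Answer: 1262941842/778749541 + 45257*I*sqrt(4705)/778749541 ≈ 1.6218 + 0.0039863*I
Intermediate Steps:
b = I*sqrt(4705) (b = sqrt(-12823 + 8118) = sqrt(-4705) = I*sqrt(4705) ≈ 68.593*I)
(-40348 - 4909)/(-27906 + b) = (-40348 - 4909)/(-27906 + I*sqrt(4705)) = -45257/(-27906 + I*sqrt(4705))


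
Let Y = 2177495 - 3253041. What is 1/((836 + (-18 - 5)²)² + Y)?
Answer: 1/787679 ≈ 1.2696e-6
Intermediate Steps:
Y = -1075546
1/((836 + (-18 - 5)²)² + Y) = 1/((836 + (-18 - 5)²)² - 1075546) = 1/((836 + (-23)²)² - 1075546) = 1/((836 + 529)² - 1075546) = 1/(1365² - 1075546) = 1/(1863225 - 1075546) = 1/787679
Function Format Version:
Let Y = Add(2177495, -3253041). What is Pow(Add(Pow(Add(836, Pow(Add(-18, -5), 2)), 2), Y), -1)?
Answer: Rational(1, 787679) ≈ 1.2696e-6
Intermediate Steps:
Y = -1075546
Pow(Add(Pow(Add(836, Pow(Add(-18, -5), 2)), 2), Y), -1) = Pow(Add(Pow(Add(836, Pow(Add(-18, -5), 2)), 2), -1075546), -1) = Pow(Add(Pow(Add(836, Pow(-23, 2)), 2), -1075546), -1) = Pow(Add(Pow(Add(836, 529), 2), -1075546), -1) = Pow(Add(Pow(1365, 2), -1075546), -1) = Pow(Add(1863225, -1075546), -1) = Pow(787679, -1) = Rational(1, 787679)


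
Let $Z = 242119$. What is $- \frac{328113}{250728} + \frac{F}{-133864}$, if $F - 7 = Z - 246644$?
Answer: $- \frac{1782905397}{1398477208} \approx -1.2749$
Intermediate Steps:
$F = -4518$ ($F = 7 + \left(242119 - 246644\right) = 7 - 4525 = -4518$)
$- \frac{328113}{250728} + \frac{F}{-133864} = - \frac{328113}{250728} - \frac{4518}{-133864} = \left(-328113\right) \frac{1}{250728} - - \frac{2259}{66932} = - \frac{109371}{83576} + \frac{2259}{66932} = - \frac{1782905397}{1398477208}$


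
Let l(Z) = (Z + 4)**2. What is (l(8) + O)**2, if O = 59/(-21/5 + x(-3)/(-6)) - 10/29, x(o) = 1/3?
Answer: 2078175961744/123365449 ≈ 16846.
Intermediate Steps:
x(o) = 1/3
O = -157820/11107 (O = 59/(-21/5 + (1/3)/(-6)) - 10/29 = 59/(-21*1/5 + (1/3)*(-1/6)) - 10*1/29 = 59/(-21/5 - 1/18) - 10/29 = 59/(-383/90) - 10/29 = 59*(-90/383) - 10/29 = -5310/383 - 10/29 = -157820/11107 ≈ -14.209)
l(Z) = (4 + Z)**2
(l(8) + O)**2 = ((4 + 8)**2 - 157820/11107)**2 = (12**2 - 157820/11107)**2 = (144 - 157820/11107)**2 = (1441588/11107)**2 = 2078175961744/123365449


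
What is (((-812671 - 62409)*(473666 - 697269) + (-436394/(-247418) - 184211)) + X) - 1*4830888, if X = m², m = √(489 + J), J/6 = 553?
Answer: 24205583580703329/123709 ≈ 1.9567e+11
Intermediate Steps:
J = 3318 (J = 6*553 = 3318)
m = 9*√47 (m = √(489 + 3318) = √3807 = 9*√47 ≈ 61.701)
X = 3807 (X = (9*√47)² = 3807)
(((-812671 - 62409)*(473666 - 697269) + (-436394/(-247418) - 184211)) + X) - 1*4830888 = (((-812671 - 62409)*(473666 - 697269) + (-436394/(-247418) - 184211)) + 3807) - 1*4830888 = ((-875080*(-223603) + (-436394*(-1/247418) - 184211)) + 3807) - 4830888 = ((195670513240 + (218197/123709 - 184211)) + 3807) - 4830888 = ((195670513240 - 22788340402/123709) + 3807) - 4830888 = (24206180734066758/123709 + 3807) - 4830888 = 24206181205026921/123709 - 4830888 = 24205583580703329/123709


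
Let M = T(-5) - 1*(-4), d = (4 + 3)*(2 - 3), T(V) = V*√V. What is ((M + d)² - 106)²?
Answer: 44784 - 13320*I*√5 ≈ 44784.0 - 29784.0*I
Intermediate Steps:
T(V) = V^(3/2)
d = -7 (d = 7*(-1) = -7)
M = 4 - 5*I*√5 (M = (-5)^(3/2) - 1*(-4) = -5*I*√5 + 4 = 4 - 5*I*√5 ≈ 4.0 - 11.18*I)
((M + d)² - 106)² = (((4 - 5*I*√5) - 7)² - 106)² = ((-3 - 5*I*√5)² - 106)² = (-106 + (-3 - 5*I*√5)²)²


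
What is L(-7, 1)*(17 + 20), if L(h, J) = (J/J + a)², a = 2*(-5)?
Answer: 2997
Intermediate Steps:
a = -10
L(h, J) = 81 (L(h, J) = (J/J - 10)² = (1 - 10)² = (-9)² = 81)
L(-7, 1)*(17 + 20) = 81*(17 + 20) = 81*37 = 2997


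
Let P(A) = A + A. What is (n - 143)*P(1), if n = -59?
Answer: -404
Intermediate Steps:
P(A) = 2*A
(n - 143)*P(1) = (-59 - 143)*(2*1) = -202*2 = -404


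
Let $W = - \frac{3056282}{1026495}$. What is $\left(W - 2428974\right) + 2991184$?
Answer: $\frac{577102697668}{1026495} \approx 5.6221 \cdot 10^{5}$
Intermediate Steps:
$W = - \frac{3056282}{1026495}$ ($W = \left(-3056282\right) \frac{1}{1026495} = - \frac{3056282}{1026495} \approx -2.9774$)
$\left(W - 2428974\right) + 2991184 = \left(- \frac{3056282}{1026495} - 2428974\right) + 2991184 = - \frac{2493332722412}{1026495} + 2991184 = \frac{577102697668}{1026495}$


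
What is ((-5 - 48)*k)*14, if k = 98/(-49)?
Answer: 1484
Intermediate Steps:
k = -2 (k = 98*(-1/49) = -2)
((-5 - 48)*k)*14 = ((-5 - 48)*(-2))*14 = -53*(-2)*14 = 106*14 = 1484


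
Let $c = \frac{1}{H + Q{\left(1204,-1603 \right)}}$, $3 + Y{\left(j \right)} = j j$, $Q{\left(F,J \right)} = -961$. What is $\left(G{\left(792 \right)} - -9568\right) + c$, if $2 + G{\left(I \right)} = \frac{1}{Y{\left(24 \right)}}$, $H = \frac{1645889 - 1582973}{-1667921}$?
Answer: $\frac{8786197099102310}{918481753281} \approx 9566.0$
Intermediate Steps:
$Y{\left(j \right)} = -3 + j^{2}$ ($Y{\left(j \right)} = -3 + j j = -3 + j^{2}$)
$H = - \frac{62916}{1667921}$ ($H = 62916 \left(- \frac{1}{1667921}\right) = - \frac{62916}{1667921} \approx -0.037721$)
$G{\left(I \right)} = - \frac{1145}{573}$ ($G{\left(I \right)} = -2 + \frac{1}{-3 + 24^{2}} = -2 + \frac{1}{-3 + 576} = -2 + \frac{1}{573} = - \frac{1145}{573}$)
$c = - \frac{1667921}{1602934997}$ ($c = \frac{1}{- \frac{62916}{1667921} - 961} = \frac{1}{- \frac{1602934997}{1667921}} = - \frac{1667921}{1602934997} \approx -0.0010405$)
$\left(G{\left(792 \right)} - -9568\right) + c = \left(- \frac{1145}{573} - -9568\right) - \frac{1667921}{1602934997} = \left(- \frac{1145}{573} + 9568\right) - \frac{1667921}{1602934997} = \frac{5481319}{573} - \frac{1667921}{1602934997} = \frac{8786197099102310}{918481753281}$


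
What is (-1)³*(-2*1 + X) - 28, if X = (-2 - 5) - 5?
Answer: -14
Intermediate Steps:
X = -12 (X = -7 - 5 = -12)
(-1)³*(-2*1 + X) - 28 = (-1)³*(-2*1 - 12) - 28 = -(-2 - 12) - 28 = -1*(-14) - 28 = 14 - 28 = -14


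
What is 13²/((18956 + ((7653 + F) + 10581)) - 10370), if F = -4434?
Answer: 13/1722 ≈ 0.0075494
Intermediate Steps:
13²/((18956 + ((7653 + F) + 10581)) - 10370) = 13²/((18956 + ((7653 - 4434) + 10581)) - 10370) = 169/((18956 + (3219 + 10581)) - 10370) = 169/((18956 + 13800) - 10370) = 169/(32756 - 10370) = 169/22386 = 169*(1/22386) = 13/1722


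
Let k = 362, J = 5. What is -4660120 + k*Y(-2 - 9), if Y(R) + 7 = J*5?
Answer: -4653604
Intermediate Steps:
Y(R) = 18 (Y(R) = -7 + 5*5 = -7 + 25 = 18)
-4660120 + k*Y(-2 - 9) = -4660120 + 362*18 = -4660120 + 6516 = -4653604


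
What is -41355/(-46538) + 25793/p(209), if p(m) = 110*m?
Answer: 537776521/267477155 ≈ 2.0106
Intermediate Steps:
-41355/(-46538) + 25793/p(209) = -41355/(-46538) + 25793/((110*209)) = -41355*(-1/46538) + 25793/22990 = 41355/46538 + 25793*(1/22990) = 41355/46538 + 25793/22990 = 537776521/267477155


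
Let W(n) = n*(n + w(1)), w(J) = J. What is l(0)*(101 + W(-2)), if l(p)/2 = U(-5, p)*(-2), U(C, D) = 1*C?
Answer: 2060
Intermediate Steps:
U(C, D) = C
W(n) = n*(1 + n) (W(n) = n*(n + 1) = n*(1 + n))
l(p) = 20 (l(p) = 2*(-5*(-2)) = 2*10 = 20)
l(0)*(101 + W(-2)) = 20*(101 - 2*(1 - 2)) = 20*(101 - 2*(-1)) = 20*(101 + 2) = 20*103 = 2060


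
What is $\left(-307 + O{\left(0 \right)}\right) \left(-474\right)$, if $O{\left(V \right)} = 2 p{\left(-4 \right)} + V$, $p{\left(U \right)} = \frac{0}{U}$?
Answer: $145518$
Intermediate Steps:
$p{\left(U \right)} = 0$
$O{\left(V \right)} = V$ ($O{\left(V \right)} = 2 \cdot 0 + V = 0 + V = V$)
$\left(-307 + O{\left(0 \right)}\right) \left(-474\right) = \left(-307 + 0\right) \left(-474\right) = \left(-307\right) \left(-474\right) = 145518$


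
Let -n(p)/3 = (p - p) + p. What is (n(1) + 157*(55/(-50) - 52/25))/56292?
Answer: -8371/938200 ≈ -0.0089224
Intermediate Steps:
n(p) = -3*p (n(p) = -3*((p - p) + p) = -3*(0 + p) = -3*p)
(n(1) + 157*(55/(-50) - 52/25))/56292 = (-3*1 + 157*(55/(-50) - 52/25))/56292 = (-3 + 157*(55*(-1/50) - 52*1/25))*(1/56292) = (-3 + 157*(-11/10 - 52/25))*(1/56292) = (-3 + 157*(-159/50))*(1/56292) = (-3 - 24963/50)*(1/56292) = -25113/50*1/56292 = -8371/938200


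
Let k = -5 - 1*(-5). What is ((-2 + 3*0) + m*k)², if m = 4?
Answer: 4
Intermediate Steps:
k = 0 (k = -5 + 5 = 0)
((-2 + 3*0) + m*k)² = ((-2 + 3*0) + 4*0)² = ((-2 + 0) + 0)² = (-2 + 0)² = (-2)² = 4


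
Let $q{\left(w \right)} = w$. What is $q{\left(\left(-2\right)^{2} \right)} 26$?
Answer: $104$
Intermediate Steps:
$q{\left(\left(-2\right)^{2} \right)} 26 = \left(-2\right)^{2} \cdot 26 = 4 \cdot 26 = 104$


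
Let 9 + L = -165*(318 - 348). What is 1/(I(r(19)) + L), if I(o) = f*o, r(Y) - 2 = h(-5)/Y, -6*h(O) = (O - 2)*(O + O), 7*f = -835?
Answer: 399/1905494 ≈ 0.00020939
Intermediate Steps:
f = -835/7 (f = (1/7)*(-835) = -835/7 ≈ -119.29)
h(O) = -O*(-2 + O)/3 (h(O) = -(O - 2)*(O + O)/6 = -(-2 + O)*2*O/6 = -O*(-2 + O)/3)
r(Y) = 2 - 35/(3*Y) (r(Y) = 2 + ((1/3)*(-5)*(2 - 1*(-5)))/Y = 2 + ((1/3)*(-5)*(2 + 5))/Y = 2 + ((1/3)*(-5)*7)/Y = 2 - 35/(3*Y))
I(o) = -835*o/7
L = 4941 (L = -9 - 165*(318 - 348) = -9 - 165*(-30) = -9 + 4950 = 4941)
1/(I(r(19)) + L) = 1/(-835*(2 - 35/3/19)/7 + 4941) = 1/(-835*(2 - 35/3*1/19)/7 + 4941) = 1/(-835*(2 - 35/57)/7 + 4941) = 1/(-835/7*79/57 + 4941) = 1/(-65965/399 + 4941) = 1/(1905494/399) = 399/1905494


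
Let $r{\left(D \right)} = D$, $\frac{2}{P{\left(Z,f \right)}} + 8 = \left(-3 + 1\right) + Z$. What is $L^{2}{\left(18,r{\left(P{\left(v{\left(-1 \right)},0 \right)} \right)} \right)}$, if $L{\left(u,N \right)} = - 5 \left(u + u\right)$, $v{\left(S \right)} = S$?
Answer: $32400$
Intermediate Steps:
$P{\left(Z,f \right)} = \frac{2}{-10 + Z}$ ($P{\left(Z,f \right)} = \frac{2}{-8 + \left(\left(-3 + 1\right) + Z\right)} = \frac{2}{-8 + \left(-2 + Z\right)} = \frac{2}{-10 + Z}$)
$L{\left(u,N \right)} = - 10 u$ ($L{\left(u,N \right)} = - 5 \cdot 2 u = - 10 u$)
$L^{2}{\left(18,r{\left(P{\left(v{\left(-1 \right)},0 \right)} \right)} \right)} = \left(\left(-10\right) 18\right)^{2} = \left(-180\right)^{2} = 32400$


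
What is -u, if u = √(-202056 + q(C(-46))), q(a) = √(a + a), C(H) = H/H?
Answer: -I*√(202056 - √2) ≈ -449.5*I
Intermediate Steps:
C(H) = 1
q(a) = √2*√a (q(a) = √(2*a) = √2*√a)
u = √(-202056 + √2) (u = √(-202056 + √2*√1) = √(-202056 + √2*1) = √(-202056 + √2) ≈ 449.5*I)
-u = -√(-202056 + √2)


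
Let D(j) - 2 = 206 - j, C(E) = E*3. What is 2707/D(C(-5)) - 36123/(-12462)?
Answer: 13930021/926342 ≈ 15.038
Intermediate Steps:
C(E) = 3*E
D(j) = 208 - j (D(j) = 2 + (206 - j) = 208 - j)
2707/D(C(-5)) - 36123/(-12462) = 2707/(208 - 3*(-5)) - 36123/(-12462) = 2707/(208 - 1*(-15)) - 36123*(-1/12462) = 2707/(208 + 15) + 12041/4154 = 2707/223 + 12041/4154 = 13930021/926342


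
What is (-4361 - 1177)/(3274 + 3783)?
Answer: -5538/7057 ≈ -0.78475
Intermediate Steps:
(-4361 - 1177)/(3274 + 3783) = -5538/7057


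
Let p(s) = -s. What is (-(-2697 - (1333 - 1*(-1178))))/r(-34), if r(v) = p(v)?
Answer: 2604/17 ≈ 153.18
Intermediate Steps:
r(v) = -v
(-(-2697 - (1333 - 1*(-1178))))/r(-34) = (-(-2697 - (1333 - 1*(-1178))))/((-1*(-34))) = -(-2697 - (1333 + 1178))/34 = -(-2697 - 1*2511)*(1/34) = -(-2697 - 2511)*(1/34) = -1*(-5208)*(1/34) = 5208*(1/34) = 2604/17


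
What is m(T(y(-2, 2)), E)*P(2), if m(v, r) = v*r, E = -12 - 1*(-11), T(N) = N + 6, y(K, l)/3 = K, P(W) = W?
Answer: 0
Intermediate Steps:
y(K, l) = 3*K
T(N) = 6 + N
E = -1 (E = -12 + 11 = -1)
m(v, r) = r*v
m(T(y(-2, 2)), E)*P(2) = -(6 + 3*(-2))*2 = -(6 - 6)*2 = -1*0*2 = 0*2 = 0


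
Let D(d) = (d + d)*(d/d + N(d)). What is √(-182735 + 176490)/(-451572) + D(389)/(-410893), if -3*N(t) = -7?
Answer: -7780/1232679 - I*√6245/451572 ≈ -0.0063115 - 0.000175*I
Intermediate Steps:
N(t) = 7/3 (N(t) = -⅓*(-7) = 7/3)
D(d) = 20*d/3 (D(d) = (d + d)*(d/d + 7/3) = (2*d)*(1 + 7/3) = (2*d)*(10/3) = 20*d/3)
√(-182735 + 176490)/(-451572) + D(389)/(-410893) = √(-182735 + 176490)/(-451572) + ((20/3)*389)/(-410893) = √(-6245)*(-1/451572) + (7780/3)*(-1/410893) = (I*√6245)*(-1/451572) - 7780/1232679 = -I*√6245/451572 - 7780/1232679 = -7780/1232679 - I*√6245/451572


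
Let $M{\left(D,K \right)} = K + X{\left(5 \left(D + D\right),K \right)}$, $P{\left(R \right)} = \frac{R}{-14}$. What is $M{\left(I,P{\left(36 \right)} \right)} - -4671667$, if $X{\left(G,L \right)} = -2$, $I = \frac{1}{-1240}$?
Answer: $\frac{32701637}{7} \approx 4.6717 \cdot 10^{6}$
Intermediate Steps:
$P{\left(R \right)} = - \frac{R}{14}$ ($P{\left(R \right)} = R \left(- \frac{1}{14}\right) = - \frac{R}{14}$)
$I = - \frac{1}{1240} \approx -0.00080645$
$M{\left(D,K \right)} = -2 + K$ ($M{\left(D,K \right)} = K - 2 = -2 + K$)
$M{\left(I,P{\left(36 \right)} \right)} - -4671667 = \left(-2 - \frac{18}{7}\right) - -4671667 = \left(-2 - \frac{18}{7}\right) + 4671667 = - \frac{32}{7} + 4671667 = \frac{32701637}{7}$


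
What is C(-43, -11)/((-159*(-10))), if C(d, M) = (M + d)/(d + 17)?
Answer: 9/6890 ≈ 0.0013062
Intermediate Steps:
C(d, M) = (M + d)/(17 + d)
C(-43, -11)/((-159*(-10))) = ((-11 - 43)/(17 - 43))/((-159*(-10))) = (-54/(-26))/1590 = -1/26*(-54)*(1/1590) = (27/13)*(1/1590) = 9/6890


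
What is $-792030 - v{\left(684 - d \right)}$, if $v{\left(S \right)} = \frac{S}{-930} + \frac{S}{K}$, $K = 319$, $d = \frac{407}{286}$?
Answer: $- \frac{469943914309}{593340} \approx -7.9203 \cdot 10^{5}$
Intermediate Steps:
$d = \frac{37}{26}$ ($d = 407 \cdot \frac{1}{286} = \frac{37}{26} \approx 1.4231$)
$v{\left(S \right)} = \frac{611 S}{296670}$ ($v{\left(S \right)} = \frac{S}{-930} + \frac{S}{319} = S \left(- \frac{1}{930}\right) + S \frac{1}{319} = - \frac{S}{930} + \frac{S}{319} = \frac{611 S}{296670}$)
$-792030 - v{\left(684 - d \right)} = -792030 - \frac{611 \left(684 - \frac{37}{26}\right)}{296670} = -792030 - \frac{611}{296670} \cdot \frac{17747}{26} = -792030 - \frac{834109}{593340} = - \frac{469943914309}{593340}$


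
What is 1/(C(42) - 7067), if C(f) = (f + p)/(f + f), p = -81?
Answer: -28/197889 ≈ -0.00014149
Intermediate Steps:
C(f) = (-81 + f)/(2*f) (C(f) = (f - 81)/(f + f) = (-81 + f)/((2*f)) = (-81 + f)*(1/(2*f)) = (-81 + f)/(2*f))
1/(C(42) - 7067) = 1/((½)*(-81 + 42)/42 - 7067) = 1/((½)*(1/42)*(-39) - 7067) = 1/(-13/28 - 7067) = 1/(-197889/28) = -28/197889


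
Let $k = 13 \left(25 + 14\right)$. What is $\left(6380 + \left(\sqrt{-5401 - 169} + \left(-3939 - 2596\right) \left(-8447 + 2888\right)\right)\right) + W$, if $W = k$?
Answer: $36334952 + i \sqrt{5570} \approx 3.6335 \cdot 10^{7} + 74.632 i$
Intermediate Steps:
$k = 507$ ($k = 13 \cdot 39 = 507$)
$W = 507$
$\left(6380 + \left(\sqrt{-5401 - 169} + \left(-3939 - 2596\right) \left(-8447 + 2888\right)\right)\right) + W = \left(6380 + \left(\sqrt{-5401 - 169} + \left(-3939 - 2596\right) \left(-8447 + 2888\right)\right)\right) + 507 = \left(6380 + \left(\sqrt{-5570} - -36328065\right)\right) + 507 = \left(6380 + \left(i \sqrt{5570} + 36328065\right)\right) + 507 = \left(6380 + \left(36328065 + i \sqrt{5570}\right)\right) + 507 = \left(36334445 + i \sqrt{5570}\right) + 507 = 36334952 + i \sqrt{5570}$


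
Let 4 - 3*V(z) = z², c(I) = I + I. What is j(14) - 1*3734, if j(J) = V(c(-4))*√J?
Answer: -3734 - 20*√14 ≈ -3808.8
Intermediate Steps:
c(I) = 2*I
V(z) = 4/3 - z²/3
j(J) = -20*√J (j(J) = (4/3 - (2*(-4))²/3)*√J = (4/3 - ⅓*(-8)²)*√J = (4/3 - ⅓*64)*√J = (4/3 - 64/3)*√J = -20*√J)
j(14) - 1*3734 = -20*√14 - 1*3734 = -20*√14 - 3734 = -3734 - 20*√14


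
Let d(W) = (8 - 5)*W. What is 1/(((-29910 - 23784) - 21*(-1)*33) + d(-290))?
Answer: -1/53871 ≈ -1.8563e-5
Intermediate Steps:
d(W) = 3*W
1/(((-29910 - 23784) - 21*(-1)*33) + d(-290)) = 1/(((-29910 - 23784) - 21*(-1)*33) + 3*(-290)) = 1/((-53694 + 21*33) - 870) = 1/((-53694 + 693) - 870) = 1/(-53001 - 870) = 1/(-53871) = -1/53871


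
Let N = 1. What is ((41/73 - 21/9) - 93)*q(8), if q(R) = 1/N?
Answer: -20755/219 ≈ -94.772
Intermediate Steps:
q(R) = 1 (q(R) = 1/1 = 1)
((41/73 - 21/9) - 93)*q(8) = ((41/73 - 21/9) - 93)*1 = ((41*(1/73) - 21*⅑) - 93)*1 = ((41/73 - 7/3) - 93)*1 = (-388/219 - 93)*1 = -20755/219*1 = -20755/219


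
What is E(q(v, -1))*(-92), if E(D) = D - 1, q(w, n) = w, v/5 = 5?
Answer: -2208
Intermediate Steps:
v = 25 (v = 5*5 = 25)
E(D) = -1 + D
E(q(v, -1))*(-92) = (-1 + 25)*(-92) = 24*(-92) = -2208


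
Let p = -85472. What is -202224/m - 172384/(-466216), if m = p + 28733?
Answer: 4335873340/1102192901 ≈ 3.9339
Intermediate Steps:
m = -56739 (m = -85472 + 28733 = -56739)
-202224/m - 172384/(-466216) = -202224/(-56739) - 172384/(-466216) = -202224*(-1/56739) - 172384*(-1/466216) = 67408/18913 + 21548/58277 = 4335873340/1102192901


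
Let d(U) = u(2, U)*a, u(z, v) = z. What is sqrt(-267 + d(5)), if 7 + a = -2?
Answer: I*sqrt(285) ≈ 16.882*I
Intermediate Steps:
a = -9 (a = -7 - 2 = -9)
d(U) = -18 (d(U) = 2*(-9) = -18)
sqrt(-267 + d(5)) = sqrt(-267 - 18) = sqrt(-285) = I*sqrt(285)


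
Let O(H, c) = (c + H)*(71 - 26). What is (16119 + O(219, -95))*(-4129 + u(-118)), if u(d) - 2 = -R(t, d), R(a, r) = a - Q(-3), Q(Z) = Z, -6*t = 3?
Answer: -179212041/2 ≈ -8.9606e+7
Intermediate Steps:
t = -½ (t = -⅙*3 = -½ ≈ -0.50000)
R(a, r) = 3 + a (R(a, r) = a - 1*(-3) = a + 3 = 3 + a)
O(H, c) = 45*H + 45*c (O(H, c) = (H + c)*45 = 45*H + 45*c)
u(d) = -½ (u(d) = 2 - (3 - ½) = 2 - 1*5/2 = 2 - 5/2 = -½)
(16119 + O(219, -95))*(-4129 + u(-118)) = (16119 + (45*219 + 45*(-95)))*(-4129 - ½) = (16119 + (9855 - 4275))*(-8259/2) = (16119 + 5580)*(-8259/2) = 21699*(-8259/2) = -179212041/2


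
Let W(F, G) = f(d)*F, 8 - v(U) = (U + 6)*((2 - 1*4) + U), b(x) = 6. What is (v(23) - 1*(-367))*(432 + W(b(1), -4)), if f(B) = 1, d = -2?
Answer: -102492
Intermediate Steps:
v(U) = 8 - (-2 + U)*(6 + U) (v(U) = 8 - (U + 6)*((2 - 1*4) + U) = 8 - (6 + U)*((2 - 4) + U) = 8 - (6 + U)*(-2 + U) = 8 - (-2 + U)*(6 + U))
W(F, G) = F (W(F, G) = 1*F = F)
(v(23) - 1*(-367))*(432 + W(b(1), -4)) = ((20 - 1*23² - 4*23) - 1*(-367))*(432 + 6) = ((20 - 1*529 - 92) + 367)*438 = ((20 - 529 - 92) + 367)*438 = (-601 + 367)*438 = -234*438 = -102492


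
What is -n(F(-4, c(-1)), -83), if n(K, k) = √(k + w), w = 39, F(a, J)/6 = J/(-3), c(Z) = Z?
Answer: -2*I*√11 ≈ -6.6332*I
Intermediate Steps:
F(a, J) = -2*J (F(a, J) = 6*(J/(-3)) = 6*(J*(-⅓)) = 6*(-J/3) = -2*J)
n(K, k) = √(39 + k) (n(K, k) = √(k + 39) = √(39 + k))
-n(F(-4, c(-1)), -83) = -√(39 - 83) = -√(-44) = -2*I*√11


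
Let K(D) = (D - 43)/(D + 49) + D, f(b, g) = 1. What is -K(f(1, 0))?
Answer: -4/25 ≈ -0.16000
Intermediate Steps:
K(D) = D + (-43 + D)/(49 + D) (K(D) = (-43 + D)/(49 + D) + D = D + (-43 + D)/(49 + D))
-K(f(1, 0)) = -(-43 + 1² + 50*1)/(49 + 1) = -(-43 + 1 + 50)/50 = -8/50 = -1*4/25 = -4/25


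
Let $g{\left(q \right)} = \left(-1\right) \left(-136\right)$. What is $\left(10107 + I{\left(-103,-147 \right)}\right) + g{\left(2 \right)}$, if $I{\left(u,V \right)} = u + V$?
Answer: $9993$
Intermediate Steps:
$g{\left(q \right)} = 136$
$I{\left(u,V \right)} = V + u$
$\left(10107 + I{\left(-103,-147 \right)}\right) + g{\left(2 \right)} = \left(10107 - 250\right) + 136 = 9857 + 136 = 9993$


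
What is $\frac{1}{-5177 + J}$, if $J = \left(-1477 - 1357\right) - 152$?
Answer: $- \frac{1}{8163} \approx -0.0001225$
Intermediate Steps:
$J = -2986$ ($J = -2834 - 152 = -2986$)
$\frac{1}{-5177 + J} = \frac{1}{-5177 - 2986} = \frac{1}{-8163} = - \frac{1}{8163}$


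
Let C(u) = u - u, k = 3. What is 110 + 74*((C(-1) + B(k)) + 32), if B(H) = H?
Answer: 2700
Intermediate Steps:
C(u) = 0
110 + 74*((C(-1) + B(k)) + 32) = 110 + 74*((0 + 3) + 32) = 110 + 74*(3 + 32) = 110 + 74*35 = 110 + 2590 = 2700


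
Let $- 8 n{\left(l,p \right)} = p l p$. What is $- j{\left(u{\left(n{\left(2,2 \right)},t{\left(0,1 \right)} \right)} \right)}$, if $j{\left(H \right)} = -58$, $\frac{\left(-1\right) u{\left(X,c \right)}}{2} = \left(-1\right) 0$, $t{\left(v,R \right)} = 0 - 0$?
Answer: $58$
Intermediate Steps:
$t{\left(v,R \right)} = 0$ ($t{\left(v,R \right)} = 0 + 0 = 0$)
$n{\left(l,p \right)} = - \frac{l p^{2}}{8}$ ($n{\left(l,p \right)} = - \frac{p l p}{8} = - \frac{l p p}{8} = - \frac{l p^{2}}{8}$)
$u{\left(X,c \right)} = 0$ ($u{\left(X,c \right)} = - 2 \left(\left(-1\right) 0\right) = \left(-2\right) 0 = 0$)
$- j{\left(u{\left(n{\left(2,2 \right)},t{\left(0,1 \right)} \right)} \right)} = \left(-1\right) \left(-58\right) = 58$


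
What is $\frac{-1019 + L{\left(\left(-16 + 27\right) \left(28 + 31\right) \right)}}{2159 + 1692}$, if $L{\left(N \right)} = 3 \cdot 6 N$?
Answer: $\frac{10663}{3851} \approx 2.7689$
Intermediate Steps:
$L{\left(N \right)} = 18 N$
$\frac{-1019 + L{\left(\left(-16 + 27\right) \left(28 + 31\right) \right)}}{2159 + 1692} = \frac{-1019 + 18 \left(-16 + 27\right) \left(28 + 31\right)}{2159 + 1692} = \frac{-1019 + 18 \cdot 11 \cdot 59}{3851} = \left(-1019 + 18 \cdot 649\right) \frac{1}{3851} = \left(-1019 + 11682\right) \frac{1}{3851} = 10663 \cdot \frac{1}{3851} = \frac{10663}{3851}$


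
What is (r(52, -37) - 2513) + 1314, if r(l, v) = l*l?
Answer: 1505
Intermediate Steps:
r(l, v) = l²
(r(52, -37) - 2513) + 1314 = (52² - 2513) + 1314 = (2704 - 2513) + 1314 = 191 + 1314 = 1505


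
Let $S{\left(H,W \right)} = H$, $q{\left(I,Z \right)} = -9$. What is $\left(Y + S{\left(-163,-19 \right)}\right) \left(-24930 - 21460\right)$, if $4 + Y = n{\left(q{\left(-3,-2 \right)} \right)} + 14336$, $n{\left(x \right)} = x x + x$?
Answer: $-660639990$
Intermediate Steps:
$n{\left(x \right)} = x + x^{2}$ ($n{\left(x \right)} = x^{2} + x = x + x^{2}$)
$Y = 14404$ ($Y = -4 + \left(- 9 \left(1 - 9\right) + 14336\right) = -4 + \left(\left(-9\right) \left(-8\right) + 14336\right) = -4 + \left(72 + 14336\right) = -4 + 14408 = 14404$)
$\left(Y + S{\left(-163,-19 \right)}\right) \left(-24930 - 21460\right) = \left(14404 - 163\right) \left(-24930 - 21460\right) = 14241 \left(-46390\right) = -660639990$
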